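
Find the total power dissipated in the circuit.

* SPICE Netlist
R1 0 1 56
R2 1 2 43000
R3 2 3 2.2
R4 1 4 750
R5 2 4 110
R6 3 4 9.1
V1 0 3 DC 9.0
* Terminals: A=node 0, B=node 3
Nodal analysis, taking node 3 as the 0 V reference.
Source V1 fixes V_0 = 9 V.
KCL at each unknown node (sum of currents leaving = 0; resistances in Ω):
  Node 1: (V_1 - 9)/56 + (V_1 - V_2)/43000 + (V_1 - V_4)/750 = 0
  Node 2: (V_2 - V_1)/43000 + (V_2 - 0)/2.2 + (V_2 - V_4)/110 = 0
  Node 4: (V_4 - V_1)/750 + (V_4 - V_2)/110 + (V_4 - 0)/9.1 = 0
Collecting terms (coefficients in siemens):
  0.01921·V_1 - 0.00002326·V_2 - 0.001333·V_4 = 0.1607
  0.4637·V_2 - 0.00002326·V_1 - 0.009091·V_4 = 0
  0.1203·V_4 - 0.001333·V_1 - 0.009091·V_2 = 0
Solving these 3 simultaneous equations (Gaussian elimination) gives:
  V_1 = 8.371 V, V_2 = 0.002242 V, V_4 = 0.09294 V
Power in each resistor, P = (ΔV)²/R:
  P_R1 = (9 - 8.371)²/56 = 0.007065 W
  P_R2 = (8.371 - 0.002242)²/43000 = 0.001629 W
  P_R3 = (0.002242 - 0)²/2.2 = 0.000002285 W
  P_R4 = (8.371 - 0.09294)²/750 = 0.09137 W
  P_R5 = (0.002242 - 0.09294)²/110 = 0.00007478 W
  P_R6 = (0 - 0.09294)²/9.1 = 0.0009492 W
P_total = P_R1 + P_R2 + P_R3 + P_R4 + P_R5 + P_R6 = 0.1011 W

Final answer: 0.1011 W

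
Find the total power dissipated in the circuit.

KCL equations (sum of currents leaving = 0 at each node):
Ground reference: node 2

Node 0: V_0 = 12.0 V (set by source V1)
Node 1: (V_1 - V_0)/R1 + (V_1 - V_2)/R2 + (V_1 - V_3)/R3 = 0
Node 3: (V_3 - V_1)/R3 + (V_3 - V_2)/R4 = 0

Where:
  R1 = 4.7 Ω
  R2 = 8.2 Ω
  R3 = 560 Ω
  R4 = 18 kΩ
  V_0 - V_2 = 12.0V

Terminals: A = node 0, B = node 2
Nodal analysis, taking node 2 as the 0 V reference.
Source V1 fixes V_0 = 12 V.
KCL at each unknown node (sum of currents leaving = 0; resistances in Ω):
  Node 1: (V_1 - 12)/4.7 + (V_1 - 0)/8.2 + (V_1 - V_3)/560 = 0
  Node 3: (V_3 - V_1)/560 + (V_3 - 0)/18000 = 0
Collecting terms (coefficients in siemens):
  0.3365·V_1 - 0.001786·V_3 = 2.553
  0.001841·V_3 - 0.001786·V_1 = 0
Determinant D = (0.3365)(0.001841) - (-0.001786)(-0.001786) = 0.0006164
V_1 = [(2.553)(0.001841) - (-0.001786)(0)]/D = 7.627 V
V_3 = [(0.3365)(0) - (2.553)(-0.001786)]/D = 7.397 V
Power in each resistor, P = (ΔV)²/R:
  P_R1 = (12 - 7.627)²/4.7 = 4.069 W
  P_R2 = (7.627 - 0)²/8.2 = 7.093 W
  P_R3 = (7.627 - 7.397)²/560 = 0.00009456 W
  P_R4 = (0 - 7.397)²/18000 = 0.003039 W
P_total = P_R1 + P_R2 + P_R3 + P_R4 = 11.17 W

Final answer: 11.17 W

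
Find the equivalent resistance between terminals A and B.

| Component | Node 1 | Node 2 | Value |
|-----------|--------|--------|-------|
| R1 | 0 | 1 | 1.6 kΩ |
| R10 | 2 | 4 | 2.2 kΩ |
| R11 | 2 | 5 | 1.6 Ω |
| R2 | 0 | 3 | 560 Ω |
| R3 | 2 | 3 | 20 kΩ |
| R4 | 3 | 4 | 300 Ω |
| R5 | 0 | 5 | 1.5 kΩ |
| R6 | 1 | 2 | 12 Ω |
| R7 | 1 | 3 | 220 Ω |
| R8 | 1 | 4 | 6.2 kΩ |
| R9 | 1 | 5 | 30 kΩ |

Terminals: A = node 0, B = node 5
The network is not a plain series/parallel combination. Inject a 1 A test current into terminal A (node 0) and return it from terminal B (node 5); then R_eq = V_A / (1 A).
Nodal analysis, taking node 5 as the 0 V reference.
Current source I_test pushes 1 A into node 0 and draws it out of node 5.
KCL at each unknown node (sum of currents leaving = 0; resistances in Ω):
  Node 0: (V_0 - V_1)/1600 + (V_0 - V_3)/560 + (V_0 - 0)/1500 - 1 = 0
  Node 1: (V_1 - V_0)/1600 + (V_1 - V_2)/12 + (V_1 - V_3)/220 + (V_1 - V_4)/6200 + (V_1 - 0)/30000 = 0
  Node 2: (V_2 - V_1)/12 + (V_2 - V_3)/20000 + (V_2 - V_4)/2200 + (V_2 - 0)/1.6 = 0
  Node 3: (V_3 - V_0)/560 + (V_3 - V_1)/220 + (V_3 - V_2)/20000 + (V_3 - V_4)/300 = 0
  Node 4: (V_4 - V_1)/6200 + (V_4 - V_2)/2200 + (V_4 - V_3)/300 = 0
Collecting terms (coefficients in siemens):
  0.003077·V_0 - 0.000625·V_1 - 0.001786·V_3 = 1
  0.0887·V_1 - 0.000625·V_0 - 0.08333·V_2 - 0.004545·V_3 - 0.0001613·V_4 = 0
  0.7088·V_2 - 0.08333·V_1 - 0.00005·V_3 - 0.0004545·V_4 = 0
  0.009715·V_3 - 0.001786·V_0 - 0.004545·V_1 - 0.00005·V_2 - 0.003333·V_4 = 0
  0.003949·V_4 - 0.0001613·V_1 - 0.0004545·V_2 - 0.003333·V_3 = 0
Solving these 5 simultaneous equations (Gaussian elimination) gives:
  V_0 = 389.1 V, V_1 = 9.514 V, V_2 = 1.184 V, V_3 = 107.2 V
  V_4 = 91.02 V
R_eq = V_0 / 1 A = 389.1 Ω

Final answer: 389.1 Ω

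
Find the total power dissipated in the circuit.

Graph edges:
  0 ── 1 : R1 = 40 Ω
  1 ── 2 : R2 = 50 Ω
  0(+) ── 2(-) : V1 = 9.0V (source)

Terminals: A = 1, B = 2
Nodal analysis, taking node 2 as the 0 V reference.
Source V1 fixes V_0 = 9 V.
KCL at each unknown node (sum of currents leaving = 0; resistances in Ω):
  Node 1: (V_1 - 9)/40 + (V_1 - 0)/50 = 0
Collecting terms: 0.045 × V_1 = 0.225  =>  V_1 = 5 V
Power in each resistor, P = (ΔV)²/R:
  P_R1 = (9 - 5)²/40 = 0.4 W
  P_R2 = (5 - 0)²/50 = 0.5 W
P_total = P_R1 + P_R2 = 0.9 W

Final answer: 0.9 W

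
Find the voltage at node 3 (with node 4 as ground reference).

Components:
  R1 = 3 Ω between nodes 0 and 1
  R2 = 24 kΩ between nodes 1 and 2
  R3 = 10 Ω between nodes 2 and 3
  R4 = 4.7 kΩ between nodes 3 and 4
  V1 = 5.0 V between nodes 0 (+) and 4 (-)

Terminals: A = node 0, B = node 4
Nodal analysis, taking node 4 as the 0 V reference.
Source V1 fixes V_0 = 5 V.
KCL at each unknown node (sum of currents leaving = 0; resistances in Ω):
  Node 1: (V_1 - 5)/3 + (V_1 - V_2)/24000 = 0
  Node 2: (V_2 - V_1)/24000 + (V_2 - V_3)/10 = 0
  Node 3: (V_3 - V_2)/10 + (V_3 - 0)/4700 = 0
Collecting terms (coefficients in siemens):
  0.3334·V_1 - 0.00004167·V_2 = 1.667
  0.1·V_2 - 0.00004167·V_1 - 0.1·V_3 = 0
  0.1002·V_3 - 0.1·V_2 = 0
Solving these 3 simultaneous equations (Gaussian elimination) gives:
  V_1 = 4.999 V, V_2 = 0.8202 V, V_3 = 0.8184 V
The requested potential is V_3 = 0.8184 V.

Final answer: V_3 = 0.8184 V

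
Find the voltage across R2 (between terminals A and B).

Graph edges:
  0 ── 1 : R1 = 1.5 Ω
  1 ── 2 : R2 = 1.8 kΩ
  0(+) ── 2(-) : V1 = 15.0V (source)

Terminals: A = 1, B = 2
R1 and R2 are in series across V1 (node 0 → node 1 → node 2), and the output A–B is taken across R2, so this is a voltage divider.
Series current: I = V1/(R1 + R2) = 15/(1.5 + 1800) = 15/1802 = 0.008326 A
V_R2 = I × R2 = V1 × R2/(R1 + R2) = 15 × 1800/1802 = 14.99 V

Final answer: 14.99 V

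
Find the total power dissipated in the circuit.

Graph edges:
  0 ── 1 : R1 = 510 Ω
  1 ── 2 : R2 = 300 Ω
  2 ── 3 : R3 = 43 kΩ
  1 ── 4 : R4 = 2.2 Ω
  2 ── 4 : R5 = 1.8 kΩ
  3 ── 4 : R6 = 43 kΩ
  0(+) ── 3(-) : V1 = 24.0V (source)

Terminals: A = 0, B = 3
Nodal analysis, taking node 3 as the 0 V reference.
Source V1 fixes V_0 = 24 V.
KCL at each unknown node (sum of currents leaving = 0; resistances in Ω):
  Node 1: (V_1 - 24)/510 + (V_1 - V_2)/300 + (V_1 - V_4)/2.2 = 0
  Node 2: (V_2 - V_1)/300 + (V_2 - 0)/43000 + (V_2 - V_4)/1800 = 0
  Node 4: (V_4 - V_1)/2.2 + (V_4 - V_2)/1800 + (V_4 - 0)/43000 = 0
Collecting terms (coefficients in siemens):
  0.4598·V_1 - 0.003333·V_2 - 0.4545·V_4 = 0.04706
  0.003912·V_2 - 0.003333·V_1 - 0.0005556·V_4 = 0
  0.4551·V_4 - 0.4545·V_1 - 0.0005556·V_2 = 0
Solving these 3 simultaneous equations (Gaussian elimination) gives:
  V_1 = 23.45 V, V_2 = 23.31 V, V_4 = 23.44 V
Power in each resistor, P = (ΔV)²/R:
  P_R1 = (24 - 23.45)²/510 = 0.0006028 W
  P_R2 = (23.45 - 23.31)²/300 = 0.00006493 W
  P_R3 = (23.31 - 0)²/43000 = 0.01263 W
  P_R4 = (23.45 - 23.44)²/2.2 = 0.0000008511 W
  P_R5 = (23.31 - 23.44)²/1800 = 0.00001061 W
  P_R6 = (0 - 23.44)²/43000 = 0.01278 W
P_total = P_R1 + P_R2 + P_R3 + P_R4 + P_R5 + P_R6 = 0.02609 W

Final answer: 0.02609 W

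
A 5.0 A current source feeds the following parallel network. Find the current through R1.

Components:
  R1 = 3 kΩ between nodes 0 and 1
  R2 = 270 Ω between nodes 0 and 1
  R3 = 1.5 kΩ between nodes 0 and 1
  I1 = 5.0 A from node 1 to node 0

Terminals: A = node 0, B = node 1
All resistors sit directly between nodes 0 and 1, so they are in parallel and share one voltage V; the full source current 5 A splits among them.
1/R_par = 1/3000 + 1/270 + 1/1500 = 0.004704 S  =>  R_par = 212.6 Ω
V = I × R_par = 5 × 212.6 = 1063 V
I_R1 = V/R1 = 1063/3000 = 0.3543 A

Final answer: 0.3543 A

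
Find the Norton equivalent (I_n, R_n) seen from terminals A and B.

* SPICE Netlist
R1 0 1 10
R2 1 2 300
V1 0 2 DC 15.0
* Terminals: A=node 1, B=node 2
Find the Thévenin equivalent first; then I_n = V_th/R_th and R_n = R_th.
Step 1 — V_th is the open-circuit voltage V_A - V_B (nothing connected across the terminals).
Nodal analysis, taking node 2 as the 0 V reference.
Source V1 fixes V_0 = 15 V.
KCL at each unknown node (sum of currents leaving = 0; resistances in Ω):
  Node 1: (V_1 - 15)/10 + (V_1 - 0)/300 = 0
Collecting terms: 0.1033 × V_1 = 1.5  =>  V_1 = 14.52 V
V_th = V_1 - V_2 = 14.52 - 0 = 14.52 V
Step 2 — R_th: zero the source — replace V1 by a short circuit (node 2 merges into node 0) — and find the resistance seen between A (node 1) and B (node 0).
Reduce the network between node 1 (A) and node 0 (B) by series/parallel combination:
  Rp1 = R1 ‖ R2 (parallel, both between nodes 0 and 1) = 1/(1/10 + 1/300) = 9.677 Ω
R_th = 9.677 Ω
I_n = V_th/R_th = 14.52/9.677 = 1.5 A, and R_n = R_th = 9.677 Ω

Final answer: I_n = 1.5 A, R_n = 9.677 Ω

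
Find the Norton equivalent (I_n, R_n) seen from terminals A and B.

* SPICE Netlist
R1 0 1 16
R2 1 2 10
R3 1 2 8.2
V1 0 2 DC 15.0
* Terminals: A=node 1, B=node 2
Find the Thévenin equivalent first; then I_n = V_th/R_th and R_n = R_th.
Step 1 — V_th is the open-circuit voltage V_A - V_B (nothing connected across the terminals).
Nodal analysis, taking node 2 as the 0 V reference.
Source V1 fixes V_0 = 15 V.
KCL at each unknown node (sum of currents leaving = 0; resistances in Ω):
  Node 1: (V_1 - 15)/16 + (V_1 - 0)/10 + (V_1 - 0)/8.2 = 0
Collecting terms: 0.2845 × V_1 = 0.9375  =>  V_1 = 3.296 V
V_th = V_1 - V_2 = 3.296 - 0 = 3.296 V
Step 2 — R_th: zero the source — replace V1 by a short circuit (node 2 merges into node 0) — and find the resistance seen between A (node 1) and B (node 0).
Reduce the network between node 1 (A) and node 0 (B) by series/parallel combination:
  Rp1 = R1 ‖ R2 ‖ R3 (parallel, all between nodes 0 and 1) = 1/(1/16 + 1/10 + 1/8.2) = 3.516 Ω
R_th = 3.516 Ω
I_n = V_th/R_th = 3.296/3.516 = 0.9375 A, and R_n = R_th = 3.516 Ω

Final answer: I_n = 0.9375 A, R_n = 3.516 Ω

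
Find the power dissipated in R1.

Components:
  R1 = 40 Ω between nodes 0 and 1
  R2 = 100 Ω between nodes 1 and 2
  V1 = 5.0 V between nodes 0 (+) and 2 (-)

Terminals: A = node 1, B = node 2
Nodal analysis, taking node 2 as the 0 V reference.
Source V1 fixes V_0 = 5 V.
KCL at each unknown node (sum of currents leaving = 0; resistances in Ω):
  Node 1: (V_1 - 5)/40 + (V_1 - 0)/100 = 0
Collecting terms: 0.035 × V_1 = 0.125  =>  V_1 = 3.571 V
I_R1 = (V_0 - V_1)/R1 = (5 - 3.571)/40 = 0.03571 A
P_R1 = I_R1² × R1 = (0.03571)² × 40 = 0.05102 W

Final answer: 0.05102 W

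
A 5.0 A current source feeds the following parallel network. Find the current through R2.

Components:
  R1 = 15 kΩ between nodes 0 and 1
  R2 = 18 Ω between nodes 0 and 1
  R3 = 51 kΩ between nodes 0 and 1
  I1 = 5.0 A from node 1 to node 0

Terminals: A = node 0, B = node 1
All resistors sit directly between nodes 0 and 1, so they are in parallel and share one voltage V; the full source current 5 A splits among them.
1/R_par = 1/15000 + 1/18 + 1/51000 = 0.05564 S  =>  R_par = 17.97 Ω
V = I × R_par = 5 × 17.97 = 89.86 V
I_R2 = V/R2 = 89.86/18 = 4.992 A

Final answer: 4.992 A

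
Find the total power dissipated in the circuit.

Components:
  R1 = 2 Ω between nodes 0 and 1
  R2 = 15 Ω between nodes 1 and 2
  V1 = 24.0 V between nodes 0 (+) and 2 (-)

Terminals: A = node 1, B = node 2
Nodal analysis, taking node 2 as the 0 V reference.
Source V1 fixes V_0 = 24 V.
KCL at each unknown node (sum of currents leaving = 0; resistances in Ω):
  Node 1: (V_1 - 24)/2 + (V_1 - 0)/15 = 0
Collecting terms: 0.5667 × V_1 = 12  =>  V_1 = 21.18 V
Power in each resistor, P = (ΔV)²/R:
  P_R1 = (24 - 21.18)²/2 = 3.986 W
  P_R2 = (21.18 - 0)²/15 = 29.9 W
P_total = P_R1 + P_R2 = 33.88 W

Final answer: 33.88 W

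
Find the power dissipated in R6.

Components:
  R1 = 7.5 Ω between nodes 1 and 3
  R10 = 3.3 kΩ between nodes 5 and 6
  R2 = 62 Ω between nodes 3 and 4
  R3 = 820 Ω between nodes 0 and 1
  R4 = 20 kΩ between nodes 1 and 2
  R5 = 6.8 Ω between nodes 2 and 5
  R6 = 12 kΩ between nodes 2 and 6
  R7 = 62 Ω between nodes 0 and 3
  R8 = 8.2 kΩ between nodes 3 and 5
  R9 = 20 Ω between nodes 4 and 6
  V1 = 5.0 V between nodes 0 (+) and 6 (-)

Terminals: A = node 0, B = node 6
Nodal analysis, taking node 6 as the 0 V reference.
Source V1 fixes V_0 = 5 V.
KCL at each unknown node (sum of currents leaving = 0; resistances in Ω):
  Node 1: (V_1 - V_3)/7.5 + (V_1 - 5)/820 + (V_1 - V_2)/20000 = 0
  Node 2: (V_2 - V_1)/20000 + (V_2 - V_5)/6.8 + (V_2 - 0)/12000 = 0
  Node 3: (V_3 - V_1)/7.5 + (V_3 - V_4)/62 + (V_3 - 5)/62 + (V_3 - V_5)/8200 = 0
  Node 4: (V_4 - V_3)/62 + (V_4 - 0)/20 = 0
  Node 5: (V_5 - V_2)/6.8 + (V_5 - V_3)/8200 + (V_5 - 0)/3300 = 0
Collecting terms (coefficients in siemens):
  0.1346·V_1 - 0.00005·V_2 - 0.1333·V_3 = 0.006098
  0.1472·V_2 - 0.00005·V_1 - 0.1471·V_5 = 0
  0.1657·V_3 - 0.1333·V_1 - 0.01613·V_4 - 0.000122·V_5 = 0.08065
  0.06613·V_4 - 0.01613·V_3 = 0
  0.1475·V_5 - 0.1471·V_2 - 0.000122·V_3 = 0
Solving these 5 simultaneous equations (Gaussian elimination) gives:
  V_1 = 2.942 V, V_2 = 0.9022 V, V_3 = 2.924 V, V_4 = 0.7131 V
  V_5 = 0.902 V
I_R6 = (V_2 - V_6)/R6 = (0.9022 - 0)/12000 = 0.00007518 A
P_R6 = I_R6² × R6 = (0.00007518)² × 12000 = 0.00006782 W

Final answer: 6.782e-05 W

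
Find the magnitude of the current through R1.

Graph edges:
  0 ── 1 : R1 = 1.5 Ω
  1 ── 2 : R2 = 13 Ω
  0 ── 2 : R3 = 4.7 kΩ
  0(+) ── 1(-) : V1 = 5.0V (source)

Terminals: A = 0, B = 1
Nodal analysis, taking node 1 as the 0 V reference.
Source V1 fixes V_0 = 5 V.
KCL at each unknown node (sum of currents leaving = 0; resistances in Ω):
  Node 2: (V_2 - 0)/13 + (V_2 - 5)/4700 = 0
Collecting terms: 0.07714 × V_2 = 0.001064  =>  V_2 = 0.01379 V
I_R1 = (V_0 - V_1)/R1 = (5 - 0)/1.5 = 3.333 A
|I_R1| = 3.333 A

Final answer: |I_R1| = 3.333 A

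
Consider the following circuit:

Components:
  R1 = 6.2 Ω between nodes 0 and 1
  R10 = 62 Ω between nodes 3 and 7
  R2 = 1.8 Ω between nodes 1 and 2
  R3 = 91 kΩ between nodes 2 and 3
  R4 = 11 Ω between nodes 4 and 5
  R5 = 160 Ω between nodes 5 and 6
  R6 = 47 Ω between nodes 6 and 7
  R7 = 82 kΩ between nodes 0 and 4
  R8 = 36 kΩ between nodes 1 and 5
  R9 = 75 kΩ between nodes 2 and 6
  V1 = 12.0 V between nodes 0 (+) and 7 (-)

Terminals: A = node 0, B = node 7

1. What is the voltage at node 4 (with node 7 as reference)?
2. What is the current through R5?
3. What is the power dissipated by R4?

Nodal analysis, taking node 7 as the 0 V reference.
Source V1 fixes V_0 = 12 V.
KCL at each unknown node (sum of currents leaving = 0; resistances in Ω):
  Node 1: (V_1 - 12)/6.2 + (V_1 - V_2)/1.8 + (V_1 - V_5)/36000 = 0
  Node 2: (V_2 - V_1)/1.8 + (V_2 - V_3)/91000 + (V_2 - V_6)/75000 = 0
  Node 3: (V_3 - V_2)/91000 + (V_3 - 0)/62 = 0
  Node 4: (V_4 - V_5)/11 + (V_4 - 12)/82000 = 0
  Node 5: (V_5 - V_4)/11 + (V_5 - V_6)/160 + (V_5 - V_1)/36000 = 0
  Node 6: (V_6 - V_5)/160 + (V_6 - 0)/47 + (V_6 - V_2)/75000 = 0
Collecting terms (coefficients in siemens):
  0.7169·V_1 - 0.5556·V_2 - 0.00002778·V_5 = 1.935
  0.5556·V_2 - 0.5556·V_1 - 0.00001099·V_3 - 0.00001333·V_6 = 0
  0.01614·V_3 - 0.00001099·V_2 = 0
  0.09092·V_4 - 0.09091·V_5 = 0.0001463
  0.09719·V_5 - 0.00002778·V_1 - 0.09091·V_4 - 0.00625·V_6 = 0
  0.02754·V_6 - 0.00001333·V_2 - 0.00625·V_5 = 0
Solving these 6 simultaneous equations (Gaussian elimination) gives:
  V_1 = 12 V, V_2 = 12 V, V_3 = 0.008167 V, V_4 = 0.1075 V
  V_5 = 0.1059 V, V_6 = 0.02984 V
Part 1:
  Read off the nodal solution: V_4 = 0.1075 V
Part 2:
  I_R5 = (V_5 - V_6)/R5 = (0.1059 - 0.02984)/160 = 0.0004753 A
  Magnitude: I_R5 = 0.0004753 A
Part 3:
  I_R4 = (V_4 - V_5)/R4 = (0.1075 - 0.1059)/11 = 0.000145 A
  P_R4 = I_R4² × R4 = (0.000145)² × 11 = 0.0000002314 W

Final answers:
1. V_4 = 0.1075 V
2. I_R5 = 0.0004753 A
3. P_R4 = 2.314e-07 W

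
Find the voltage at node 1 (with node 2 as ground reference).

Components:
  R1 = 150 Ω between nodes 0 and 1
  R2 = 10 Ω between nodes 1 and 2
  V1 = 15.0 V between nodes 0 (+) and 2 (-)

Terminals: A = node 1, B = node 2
Nodal analysis, taking node 2 as the 0 V reference.
Source V1 fixes V_0 = 15 V.
KCL at each unknown node (sum of currents leaving = 0; resistances in Ω):
  Node 1: (V_1 - 15)/150 + (V_1 - 0)/10 = 0
Collecting terms: 0.1067 × V_1 = 0.1  =>  V_1 = 0.9375 V
The requested potential is V_1 = 0.9375 V.

Final answer: V_1 = 0.9375 V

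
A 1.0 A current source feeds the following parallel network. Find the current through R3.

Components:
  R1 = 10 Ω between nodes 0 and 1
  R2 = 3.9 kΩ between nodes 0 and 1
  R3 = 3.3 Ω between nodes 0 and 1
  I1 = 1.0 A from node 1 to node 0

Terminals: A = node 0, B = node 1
All resistors sit directly between nodes 0 and 1, so they are in parallel and share one voltage V; the full source current 1 A splits among them.
1/R_par = 1/10 + 1/3900 + 1/3.3 = 0.4033 S  =>  R_par = 2.48 Ω
V = I × R_par = 1 × 2.48 = 2.48 V
I_R3 = V/R3 = 2.48/3.3 = 0.7514 A

Final answer: 0.7514 A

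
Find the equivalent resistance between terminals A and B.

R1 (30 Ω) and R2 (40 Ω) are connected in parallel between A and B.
Reduce the network between node 0 (A) and node 1 (B) by series/parallel combination:
  Rp1 = R1 ‖ R2 (parallel, both between nodes 0 and 1) = 1/(1/30 + 1/40) = 17.14 Ω
R_eq = 17.14 Ω

Final answer: 17.14 Ω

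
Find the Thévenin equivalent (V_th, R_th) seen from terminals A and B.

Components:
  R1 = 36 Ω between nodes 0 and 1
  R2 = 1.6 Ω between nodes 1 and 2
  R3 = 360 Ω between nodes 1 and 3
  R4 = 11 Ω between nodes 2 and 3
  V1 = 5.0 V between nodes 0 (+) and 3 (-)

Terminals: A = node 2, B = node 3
Step 1 — V_th is the open-circuit voltage V_A - V_B (nothing connected across the terminals).
Nodal analysis, taking node 3 as the 0 V reference.
Source V1 fixes V_0 = 5 V.
KCL at each unknown node (sum of currents leaving = 0; resistances in Ω):
  Node 1: (V_1 - 5)/36 + (V_1 - V_2)/1.6 + (V_1 - 0)/360 = 0
  Node 2: (V_2 - V_1)/1.6 + (V_2 - 0)/11 = 0
Collecting terms (coefficients in siemens):
  0.6556·V_1 - 0.625·V_2 = 0.1389
  0.7159·V_2 - 0.625·V_1 = 0
Determinant D = (0.6556)(0.7159) - (-0.625)(-0.625) = 0.07869
V_1 = [(0.1389)(0.7159) - (-0.625)(0)]/D = 1.264 V
V_2 = [(0.6556)(0) - (0.1389)(-0.625)]/D = 1.103 V
V_th = V_2 - V_3 = 1.103 - 0 = 1.103 V
Step 2 — R_th: zero the source — replace V1 by a short circuit (node 3 merges into node 0) — and find the resistance seen between A (node 2) and B (node 0).
Reduce the network between node 2 (A) and node 0 (B) by series/parallel combination:
  Rp1 = R1 ‖ R3 (parallel, both between nodes 0 and 1) = 1/(1/36 + 1/360) = 32.73 Ω
  Rs1 = R2 + Rp1 (series, joined only at node 1) = 1.6 + 32.73 = 34.33 Ω
  Rp2 = R4 ‖ Rs1 (parallel, both between nodes 0 and 2) = 1/(1/11 + 1/34.33) = 8.331 Ω
R_th = 8.331 Ω

Final answer: V_th = 1.103 V, R_th = 8.331 Ω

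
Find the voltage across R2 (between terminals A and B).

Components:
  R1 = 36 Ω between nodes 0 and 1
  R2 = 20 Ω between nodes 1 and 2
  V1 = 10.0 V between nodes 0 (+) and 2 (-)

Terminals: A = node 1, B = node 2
R1 and R2 are in series across V1 (node 0 → node 1 → node 2), and the output A–B is taken across R2, so this is a voltage divider.
Series current: I = V1/(R1 + R2) = 10/(36 + 20) = 10/56 = 0.1786 A
V_R2 = I × R2 = V1 × R2/(R1 + R2) = 10 × 20/56 = 3.571 V

Final answer: 3.571 V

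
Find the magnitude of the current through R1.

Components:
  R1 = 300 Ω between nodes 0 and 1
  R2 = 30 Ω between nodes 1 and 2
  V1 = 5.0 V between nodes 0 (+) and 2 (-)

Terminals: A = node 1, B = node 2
Nodal analysis, taking node 2 as the 0 V reference.
Source V1 fixes V_0 = 5 V.
KCL at each unknown node (sum of currents leaving = 0; resistances in Ω):
  Node 1: (V_1 - 5)/300 + (V_1 - 0)/30 = 0
Collecting terms: 0.03667 × V_1 = 0.01667  =>  V_1 = 0.4545 V
I_R1 = (V_0 - V_1)/R1 = (5 - 0.4545)/300 = 0.01515 A
|I_R1| = 0.01515 A

Final answer: |I_R1| = 0.01515 A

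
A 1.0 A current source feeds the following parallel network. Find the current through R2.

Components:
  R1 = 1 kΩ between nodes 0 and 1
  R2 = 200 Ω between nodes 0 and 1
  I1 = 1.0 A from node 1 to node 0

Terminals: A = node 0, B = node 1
All resistors sit directly between nodes 0 and 1, so they are in parallel and share one voltage V; the full source current 1 A splits among them.
1/R_par = 1/1000 + 1/200 = 0.006 S  =>  R_par = 166.7 Ω
V = I × R_par = 1 × 166.7 = 166.7 V
I_R2 = V/R2 = 166.7/200 = 0.8333 A

Final answer: 0.8333 A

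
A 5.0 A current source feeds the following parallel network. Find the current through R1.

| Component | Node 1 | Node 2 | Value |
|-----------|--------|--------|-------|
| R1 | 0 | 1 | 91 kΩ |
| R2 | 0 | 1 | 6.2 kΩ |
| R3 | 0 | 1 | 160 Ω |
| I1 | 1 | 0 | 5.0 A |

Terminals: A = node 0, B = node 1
All resistors sit directly between nodes 0 and 1, so they are in parallel and share one voltage V; the full source current 5 A splits among them.
1/R_par = 1/91000 + 1/6200 + 1/160 = 0.006422 S  =>  R_par = 155.7 Ω
V = I × R_par = 5 × 155.7 = 778.5 V
I_R1 = V/R1 = 778.5/91000 = 0.008555 A

Final answer: 0.008555 A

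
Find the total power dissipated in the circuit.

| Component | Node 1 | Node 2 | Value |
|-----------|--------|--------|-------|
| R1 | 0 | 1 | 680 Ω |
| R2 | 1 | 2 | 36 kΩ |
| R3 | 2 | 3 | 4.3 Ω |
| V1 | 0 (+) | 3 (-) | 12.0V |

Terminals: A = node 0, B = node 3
Nodal analysis, taking node 3 as the 0 V reference.
Source V1 fixes V_0 = 12 V.
KCL at each unknown node (sum of currents leaving = 0; resistances in Ω):
  Node 1: (V_1 - 12)/680 + (V_1 - V_2)/36000 = 0
  Node 2: (V_2 - V_1)/36000 + (V_2 - 0)/4.3 = 0
Collecting terms (coefficients in siemens):
  0.001498·V_1 - 0.00002778·V_2 = 0.01765
  0.2326·V_2 - 0.00002778·V_1 = 0
Determinant D = (0.001498)(0.2326) - (-0.00002778)(-0.00002778) = 0.0003485
V_1 = [(0.01765)(0.2326) - (-0.00002778)(0)]/D = 11.78 V
V_2 = [(0.001498)(0) - (0.01765)(-0.00002778)]/D = 0.001407 V
Power in each resistor, P = (ΔV)²/R:
  P_R1 = (12 - 11.78)²/680 = 0.00007276 W
  P_R2 = (11.78 - 0.001407)²/36000 = 0.003852 W
  P_R3 = (0.001407 - 0)²/4.3 = 0.0000004601 W
P_total = P_R1 + P_R2 + P_R3 = 0.003925 W

Final answer: 0.003925 W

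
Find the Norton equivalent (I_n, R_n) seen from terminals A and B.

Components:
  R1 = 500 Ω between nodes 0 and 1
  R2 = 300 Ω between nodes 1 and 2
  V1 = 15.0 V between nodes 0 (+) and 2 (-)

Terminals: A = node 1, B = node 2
Find the Thévenin equivalent first; then I_n = V_th/R_th and R_n = R_th.
Step 1 — V_th is the open-circuit voltage V_A - V_B (nothing connected across the terminals).
Nodal analysis, taking node 2 as the 0 V reference.
Source V1 fixes V_0 = 15 V.
KCL at each unknown node (sum of currents leaving = 0; resistances in Ω):
  Node 1: (V_1 - 15)/500 + (V_1 - 0)/300 = 0
Collecting terms: 0.005333 × V_1 = 0.03  =>  V_1 = 5.625 V
V_th = V_1 - V_2 = 5.625 - 0 = 5.625 V
Step 2 — R_th: zero the source — replace V1 by a short circuit (node 2 merges into node 0) — and find the resistance seen between A (node 1) and B (node 0).
Reduce the network between node 1 (A) and node 0 (B) by series/parallel combination:
  Rp1 = R1 ‖ R2 (parallel, both between nodes 0 and 1) = 1/(1/500 + 1/300) = 187.5 Ω
R_th = 187.5 Ω
I_n = V_th/R_th = 5.625/187.5 = 0.03 A, and R_n = R_th = 187.5 Ω

Final answer: I_n = 0.03 A, R_n = 187.5 Ω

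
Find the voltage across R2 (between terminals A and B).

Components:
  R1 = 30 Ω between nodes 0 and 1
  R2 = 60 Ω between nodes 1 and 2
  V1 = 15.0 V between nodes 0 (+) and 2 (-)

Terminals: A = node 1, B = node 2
R1 and R2 are in series across V1 (node 0 → node 1 → node 2), and the output A–B is taken across R2, so this is a voltage divider.
Series current: I = V1/(R1 + R2) = 15/(30 + 60) = 15/90 = 0.1667 A
V_R2 = I × R2 = V1 × R2/(R1 + R2) = 15 × 60/90 = 10 V

Final answer: 10 V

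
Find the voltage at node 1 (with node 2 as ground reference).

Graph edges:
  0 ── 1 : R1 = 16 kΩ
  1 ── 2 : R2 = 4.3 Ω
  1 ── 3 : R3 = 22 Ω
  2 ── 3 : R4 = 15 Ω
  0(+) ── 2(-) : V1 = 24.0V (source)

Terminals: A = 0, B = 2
Nodal analysis, taking node 2 as the 0 V reference.
Source V1 fixes V_0 = 24 V.
KCL at each unknown node (sum of currents leaving = 0; resistances in Ω):
  Node 1: (V_1 - 24)/16000 + (V_1 - 0)/4.3 + (V_1 - V_3)/22 = 0
  Node 3: (V_3 - V_1)/22 + (V_3 - 0)/15 = 0
Collecting terms (coefficients in siemens):
  0.2781·V_1 - 0.04545·V_3 = 0.0015
  0.1121·V_3 - 0.04545·V_1 = 0
Determinant D = (0.2781)(0.1121) - (-0.04545)(-0.04545) = 0.02911
V_1 = [(0.0015)(0.1121) - (-0.04545)(0)]/D = 0.005777 V
V_3 = [(0.2781)(0) - (0.0015)(-0.04545)]/D = 0.002342 V
The requested potential is V_1 = 0.005777 V.

Final answer: V_1 = 0.005777 V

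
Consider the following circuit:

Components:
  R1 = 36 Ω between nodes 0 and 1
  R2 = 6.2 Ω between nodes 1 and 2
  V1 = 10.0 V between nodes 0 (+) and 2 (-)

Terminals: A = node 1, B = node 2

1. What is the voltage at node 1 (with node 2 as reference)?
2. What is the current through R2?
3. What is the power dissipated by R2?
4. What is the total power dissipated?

Nodal analysis, taking node 2 as the 0 V reference.
Source V1 fixes V_0 = 10 V.
KCL at each unknown node (sum of currents leaving = 0; resistances in Ω):
  Node 1: (V_1 - 10)/36 + (V_1 - 0)/6.2 = 0
Collecting terms: 0.1891 × V_1 = 0.2778  =>  V_1 = 1.469 V
Part 1:
  Read off the nodal solution: V_1 = 1.469 V
Part 2:
  I_R2 = (V_1 - V_2)/R2 = (1.469 - 0)/6.2 = 0.237 A
  Magnitude: I_R2 = 0.237 A
Part 3:
  I_R2 = (V_1 - V_2)/R2 = (1.469 - 0)/6.2 = 0.237 A
  P_R2 = I_R2² × R2 = (0.237)² × 6.2 = 0.3482 W
Part 4:
  Power in each resistor, P = (ΔV)²/R:
    P_R1 = (10 - 1.469)²/36 = 2.022 W
    P_R2 = (1.469 - 0)²/6.2 = 0.3482 W
  P_total = P_R1 + P_R2 = 2.37 W

Final answers:
1. V_1 = 1.469 V
2. I_R2 = 0.237 A
3. P_R2 = 0.3482 W
4. P_total = 2.37 W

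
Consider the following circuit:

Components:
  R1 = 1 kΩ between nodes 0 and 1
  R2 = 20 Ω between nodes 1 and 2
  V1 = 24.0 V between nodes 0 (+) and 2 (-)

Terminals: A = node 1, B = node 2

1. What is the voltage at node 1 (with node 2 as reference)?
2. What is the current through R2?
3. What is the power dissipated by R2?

Nodal analysis, taking node 2 as the 0 V reference.
Source V1 fixes V_0 = 24 V.
KCL at each unknown node (sum of currents leaving = 0; resistances in Ω):
  Node 1: (V_1 - 24)/1000 + (V_1 - 0)/20 = 0
Collecting terms: 0.051 × V_1 = 0.024  =>  V_1 = 0.4706 V
Part 1:
  Read off the nodal solution: V_1 = 0.4706 V
Part 2:
  I_R2 = (V_1 - V_2)/R2 = (0.4706 - 0)/20 = 0.02353 A
  Magnitude: I_R2 = 0.02353 A
Part 3:
  I_R2 = (V_1 - V_2)/R2 = (0.4706 - 0)/20 = 0.02353 A
  P_R2 = I_R2² × R2 = (0.02353)² × 20 = 0.01107 W

Final answers:
1. V_1 = 0.4706 V
2. I_R2 = 0.02353 A
3. P_R2 = 0.01107 W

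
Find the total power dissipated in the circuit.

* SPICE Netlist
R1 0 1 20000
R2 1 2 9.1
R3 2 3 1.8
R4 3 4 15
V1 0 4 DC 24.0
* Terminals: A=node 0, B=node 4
Nodal analysis, taking node 4 as the 0 V reference.
Source V1 fixes V_0 = 24 V.
KCL at each unknown node (sum of currents leaving = 0; resistances in Ω):
  Node 1: (V_1 - 24)/20000 + (V_1 - V_2)/9.1 = 0
  Node 2: (V_2 - V_1)/9.1 + (V_2 - V_3)/1.8 = 0
  Node 3: (V_3 - V_2)/1.8 + (V_3 - 0)/15 = 0
Collecting terms (coefficients in siemens):
  0.1099·V_1 - 0.1099·V_2 = 0.0012
  0.6654·V_2 - 0.1099·V_1 - 0.5556·V_3 = 0
  0.6222·V_3 - 0.5556·V_2 = 0
Solving these 3 simultaneous equations (Gaussian elimination) gives:
  V_1 = 0.03104 V, V_2 = 0.02013 V, V_3 = 0.01798 V
Power in each resistor, P = (ΔV)²/R:
  P_R1 = (24 - 0.03104)²/20000 = 0.02873 W
  P_R2 = (0.03104 - 0.02013)²/9.1 = 0.00001307 W
  P_R3 = (0.02013 - 0.01798)²/1.8 = 0.000002585 W
  P_R4 = (0.01798 - 0)²/15 = 0.00002154 W
P_total = P_R1 + P_R2 + P_R3 + P_R4 = 0.02876 W

Final answer: 0.02876 W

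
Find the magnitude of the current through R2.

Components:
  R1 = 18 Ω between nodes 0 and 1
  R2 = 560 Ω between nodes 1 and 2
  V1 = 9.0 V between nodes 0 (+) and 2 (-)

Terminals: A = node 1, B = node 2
Nodal analysis, taking node 2 as the 0 V reference.
Source V1 fixes V_0 = 9 V.
KCL at each unknown node (sum of currents leaving = 0; resistances in Ω):
  Node 1: (V_1 - 9)/18 + (V_1 - 0)/560 = 0
Collecting terms: 0.05734 × V_1 = 0.5  =>  V_1 = 8.72 V
I_R2 = (V_1 - V_2)/R2 = (8.72 - 0)/560 = 0.01557 A
|I_R2| = 0.01557 A

Final answer: |I_R2| = 0.01557 A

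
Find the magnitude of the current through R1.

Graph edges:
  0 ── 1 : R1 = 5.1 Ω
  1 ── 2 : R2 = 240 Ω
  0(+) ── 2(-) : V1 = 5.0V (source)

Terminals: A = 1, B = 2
Nodal analysis, taking node 2 as the 0 V reference.
Source V1 fixes V_0 = 5 V.
KCL at each unknown node (sum of currents leaving = 0; resistances in Ω):
  Node 1: (V_1 - 5)/5.1 + (V_1 - 0)/240 = 0
Collecting terms: 0.2002 × V_1 = 0.9804  =>  V_1 = 4.896 V
I_R1 = (V_0 - V_1)/R1 = (5 - 4.896)/5.1 = 0.0204 A
|I_R1| = 0.0204 A

Final answer: |I_R1| = 0.0204 A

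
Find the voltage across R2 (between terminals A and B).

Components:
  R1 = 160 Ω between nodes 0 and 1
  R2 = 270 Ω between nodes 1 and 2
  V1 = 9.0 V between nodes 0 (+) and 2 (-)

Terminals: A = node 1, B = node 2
R1 and R2 are in series across V1 (node 0 → node 1 → node 2), and the output A–B is taken across R2, so this is a voltage divider.
Series current: I = V1/(R1 + R2) = 9/(160 + 270) = 9/430 = 0.02093 A
V_R2 = I × R2 = V1 × R2/(R1 + R2) = 9 × 270/430 = 5.651 V

Final answer: 5.651 V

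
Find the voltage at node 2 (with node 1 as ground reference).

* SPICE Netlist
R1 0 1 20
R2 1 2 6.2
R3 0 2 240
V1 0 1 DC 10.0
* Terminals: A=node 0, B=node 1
Nodal analysis, taking node 1 as the 0 V reference.
Source V1 fixes V_0 = 10 V.
KCL at each unknown node (sum of currents leaving = 0; resistances in Ω):
  Node 2: (V_2 - 0)/6.2 + (V_2 - 10)/240 = 0
Collecting terms: 0.1655 × V_2 = 0.04167  =>  V_2 = 0.2518 V
The requested potential is V_2 = 0.2518 V.

Final answer: V_2 = 0.2518 V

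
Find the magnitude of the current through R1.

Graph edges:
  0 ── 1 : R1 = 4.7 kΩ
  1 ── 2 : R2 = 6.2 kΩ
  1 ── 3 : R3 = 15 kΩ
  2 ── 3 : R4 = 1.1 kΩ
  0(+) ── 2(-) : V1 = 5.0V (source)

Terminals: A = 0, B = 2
Nodal analysis, taking node 2 as the 0 V reference.
Source V1 fixes V_0 = 5 V.
KCL at each unknown node (sum of currents leaving = 0; resistances in Ω):
  Node 1: (V_1 - 5)/4700 + (V_1 - 0)/6200 + (V_1 - V_3)/15000 = 0
  Node 3: (V_3 - V_1)/15000 + (V_3 - 0)/1100 = 0
Collecting terms (coefficients in siemens):
  0.0004407·V_1 - 0.00006667·V_3 = 0.001064
  0.0009758·V_3 - 0.00006667·V_1 = 0
Determinant D = (0.0004407)(0.0009758) - (-0.00006667)(-0.00006667) = 0.0000004256
V_1 = [(0.001064)(0.0009758) - (-0.00006667)(0)]/D = 2.439 V
V_3 = [(0.0004407)(0) - (0.001064)(-0.00006667)]/D = 0.1666 V
I_R1 = (V_0 - V_1)/R1 = (5 - 2.439)/4700 = 0.0005449 A
|I_R1| = 0.0005449 A

Final answer: |I_R1| = 0.0005449 A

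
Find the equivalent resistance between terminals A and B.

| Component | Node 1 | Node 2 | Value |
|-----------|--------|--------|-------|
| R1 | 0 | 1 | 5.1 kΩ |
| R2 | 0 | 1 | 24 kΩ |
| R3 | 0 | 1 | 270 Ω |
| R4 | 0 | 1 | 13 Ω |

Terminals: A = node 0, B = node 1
Reduce the network between node 0 (A) and node 1 (B) by series/parallel combination:
  Rp1 = R1 ‖ R2 ‖ R3 ‖ R4 (parallel, all between nodes 0 and 1) = 1/(1/5100 + 1/24000 + 1/270 + 1/13) = 12.37 Ω
R_eq = 12.37 Ω

Final answer: 12.37 Ω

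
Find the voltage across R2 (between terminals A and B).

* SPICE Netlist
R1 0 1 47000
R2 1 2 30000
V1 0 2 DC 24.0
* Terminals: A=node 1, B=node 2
R1 and R2 are in series across V1 (node 0 → node 1 → node 2), and the output A–B is taken across R2, so this is a voltage divider.
Series current: I = V1/(R1 + R2) = 24/(47000 + 30000) = 24/77000 = 0.0003117 A
V_R2 = I × R2 = V1 × R2/(R1 + R2) = 24 × 30000/77000 = 9.351 V

Final answer: 9.351 V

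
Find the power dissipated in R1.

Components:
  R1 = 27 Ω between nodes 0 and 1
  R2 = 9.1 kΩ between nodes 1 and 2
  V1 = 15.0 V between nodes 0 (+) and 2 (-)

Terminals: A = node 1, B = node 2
Nodal analysis, taking node 2 as the 0 V reference.
Source V1 fixes V_0 = 15 V.
KCL at each unknown node (sum of currents leaving = 0; resistances in Ω):
  Node 1: (V_1 - 15)/27 + (V_1 - 0)/9100 = 0
Collecting terms: 0.03715 × V_1 = 0.5556  =>  V_1 = 14.96 V
I_R1 = (V_0 - V_1)/R1 = (15 - 14.96)/27 = 0.001643 A
P_R1 = I_R1² × R1 = (0.001643)² × 27 = 0.00007293 W

Final answer: 7.293e-05 W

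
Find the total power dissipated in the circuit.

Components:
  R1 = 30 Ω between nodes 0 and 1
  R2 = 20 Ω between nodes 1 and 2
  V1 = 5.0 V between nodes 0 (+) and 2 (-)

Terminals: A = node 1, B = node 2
Nodal analysis, taking node 2 as the 0 V reference.
Source V1 fixes V_0 = 5 V.
KCL at each unknown node (sum of currents leaving = 0; resistances in Ω):
  Node 1: (V_1 - 5)/30 + (V_1 - 0)/20 = 0
Collecting terms: 0.08333 × V_1 = 0.1667  =>  V_1 = 2 V
Power in each resistor, P = (ΔV)²/R:
  P_R1 = (5 - 2)²/30 = 0.3 W
  P_R2 = (2 - 0)²/20 = 0.2 W
P_total = P_R1 + P_R2 = 0.5 W

Final answer: 0.5 W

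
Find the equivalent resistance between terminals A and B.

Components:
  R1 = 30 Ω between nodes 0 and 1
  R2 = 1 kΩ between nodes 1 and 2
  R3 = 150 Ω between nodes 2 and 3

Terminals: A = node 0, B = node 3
Reduce the network between node 0 (A) and node 3 (B) by series/parallel combination:
  Rs1 = R1 + R2 (series, joined only at node 1) = 30 + 1000 = 1030 Ω
  Rs2 = R3 + Rs1 (series, joined only at node 2) = 150 + 1030 = 1180 Ω
R_eq = 1.18 kΩ

Final answer: 1.18 kΩ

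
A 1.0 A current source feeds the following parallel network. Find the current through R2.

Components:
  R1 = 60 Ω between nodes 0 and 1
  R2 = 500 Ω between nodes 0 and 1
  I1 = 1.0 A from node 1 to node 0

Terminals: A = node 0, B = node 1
All resistors sit directly between nodes 0 and 1, so they are in parallel and share one voltage V; the full source current 1 A splits among them.
1/R_par = 1/60 + 1/500 = 0.01867 S  =>  R_par = 53.57 Ω
V = I × R_par = 1 × 53.57 = 53.57 V
I_R2 = V/R2 = 53.57/500 = 0.1071 A

Final answer: 0.1071 A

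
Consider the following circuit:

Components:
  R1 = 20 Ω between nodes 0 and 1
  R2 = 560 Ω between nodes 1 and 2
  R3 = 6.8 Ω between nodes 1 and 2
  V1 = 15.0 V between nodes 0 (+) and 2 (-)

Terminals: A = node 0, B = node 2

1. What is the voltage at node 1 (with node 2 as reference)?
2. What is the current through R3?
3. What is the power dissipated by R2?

Nodal analysis, taking node 2 as the 0 V reference.
Source V1 fixes V_0 = 15 V.
KCL at each unknown node (sum of currents leaving = 0; resistances in Ω):
  Node 1: (V_1 - 15)/20 + (V_1 - 0)/560 + (V_1 - 0)/6.8 = 0
Collecting terms: 0.1988 × V_1 = 0.75  =>  V_1 = 3.772 V
Part 1:
  Read off the nodal solution: V_1 = 3.772 V
Part 2:
  I_R3 = (V_1 - V_2)/R3 = (3.772 - 0)/6.8 = 0.5547 A
  Magnitude: I_R3 = 0.5547 A
Part 3:
  I_R2 = (V_1 - V_2)/R2 = (3.772 - 0)/560 = 0.006735 A
  P_R2 = I_R2² × R2 = (0.006735)² × 560 = 0.0254 W

Final answers:
1. V_1 = 3.772 V
2. I_R3 = 0.5547 A
3. P_R2 = 0.0254 W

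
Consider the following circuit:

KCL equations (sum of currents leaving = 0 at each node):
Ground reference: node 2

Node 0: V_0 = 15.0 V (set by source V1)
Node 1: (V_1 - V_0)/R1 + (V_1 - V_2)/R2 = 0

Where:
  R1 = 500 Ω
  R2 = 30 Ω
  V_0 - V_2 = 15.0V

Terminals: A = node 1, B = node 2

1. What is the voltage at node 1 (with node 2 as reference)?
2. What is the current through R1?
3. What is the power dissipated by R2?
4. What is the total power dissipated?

Nodal analysis, taking node 2 as the 0 V reference.
Source V1 fixes V_0 = 15 V.
KCL at each unknown node (sum of currents leaving = 0; resistances in Ω):
  Node 1: (V_1 - 15)/500 + (V_1 - 0)/30 = 0
Collecting terms: 0.03533 × V_1 = 0.03  =>  V_1 = 0.8491 V
Part 1:
  Read off the nodal solution: V_1 = 0.8491 V
Part 2:
  I_R1 = (V_0 - V_1)/R1 = (15 - 0.8491)/500 = 0.0283 A
  Magnitude: I_R1 = 0.0283 A
Part 3:
  I_R2 = (V_1 - V_2)/R2 = (0.8491 - 0)/30 = 0.0283 A
  P_R2 = I_R2² × R2 = (0.0283)² × 30 = 0.02403 W
Part 4:
  Power in each resistor, P = (ΔV)²/R:
    P_R1 = (15 - 0.8491)²/500 = 0.4005 W
    P_R2 = (0.8491 - 0)²/30 = 0.02403 W
  P_total = P_R1 + P_R2 = 0.4245 W

Final answers:
1. V_1 = 0.8491 V
2. I_R1 = 0.0283 A
3. P_R2 = 0.02403 W
4. P_total = 0.4245 W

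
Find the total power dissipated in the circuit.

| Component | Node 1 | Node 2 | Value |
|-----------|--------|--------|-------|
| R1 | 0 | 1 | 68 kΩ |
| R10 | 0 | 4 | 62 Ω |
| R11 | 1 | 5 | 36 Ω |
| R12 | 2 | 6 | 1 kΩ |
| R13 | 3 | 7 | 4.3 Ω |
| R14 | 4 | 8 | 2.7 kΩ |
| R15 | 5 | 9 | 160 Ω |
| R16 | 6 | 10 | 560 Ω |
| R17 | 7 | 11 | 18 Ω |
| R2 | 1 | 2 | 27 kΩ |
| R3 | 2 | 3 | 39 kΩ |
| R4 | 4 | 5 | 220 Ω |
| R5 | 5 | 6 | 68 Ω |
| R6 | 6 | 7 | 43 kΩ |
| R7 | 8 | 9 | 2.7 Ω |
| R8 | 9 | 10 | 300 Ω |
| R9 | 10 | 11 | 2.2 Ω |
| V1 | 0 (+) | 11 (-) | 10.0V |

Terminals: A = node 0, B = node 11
Nodal analysis, taking node 11 as the 0 V reference.
Source V1 fixes V_0 = 10 V.
KCL at each unknown node (sum of currents leaving = 0; resistances in Ω):
  Node 1: (V_1 - 10)/68000 + (V_1 - V_2)/27000 + (V_1 - V_5)/36 = 0
  Node 2: (V_2 - V_1)/27000 + (V_2 - V_3)/39000 + (V_2 - V_6)/1000 = 0
  Node 3: (V_3 - V_2)/39000 + (V_3 - V_7)/4.3 = 0
  Node 4: (V_4 - V_5)/220 + (V_4 - 10)/62 + (V_4 - V_8)/2700 = 0
  Node 5: (V_5 - V_4)/220 + (V_5 - V_6)/68 + (V_5 - V_1)/36 + (V_5 - V_9)/160 = 0
  Node 6: (V_6 - V_5)/68 + (V_6 - V_7)/43000 + (V_6 - V_2)/1000 + (V_6 - V_10)/560 = 0
  Node 7: (V_7 - V_6)/43000 + (V_7 - V_3)/4.3 + (V_7 - 0)/18 = 0
  Node 8: (V_8 - V_9)/2.7 + (V_8 - V_4)/2700 = 0
  Node 9: (V_9 - V_8)/2.7 + (V_9 - V_10)/300 + (V_9 - V_5)/160 = 0
  Node 10: (V_10 - V_9)/300 + (V_10 - 0)/2.2 + (V_10 - V_6)/560 = 0
Collecting terms (coefficients in siemens):
  0.02783·V_1 - 0.00003704·V_2 - 0.02778·V_5 = 0.0001471
  0.001063·V_2 - 0.00003704·V_1 - 0.00002564·V_3 - 0.001·V_6 = 0
  0.2326·V_3 - 0.00002564·V_2 - 0.2326·V_7 = 0
  0.02104·V_4 - 0.004545·V_5 - 0.0003704·V_8 = 0.1613
  0.05328·V_5 - 0.02778·V_1 - 0.004545·V_4 - 0.01471·V_6 - 0.00625·V_9 = 0
  0.01751·V_6 - 0.001·V_2 - 0.01471·V_5 - 0.00002326·V_7 - 0.001786·V_10 = 0
  0.2881·V_7 - 0.2326·V_3 - 0.00002326·V_6 = 0
  0.3707·V_8 - 0.0003704·V_4 - 0.3704·V_9 = 0
  0.38·V_9 - 0.00625·V_5 - 0.3704·V_8 - 0.003333·V_10 = 0
  0.4597·V_10 - 0.001786·V_6 - 0.003333·V_9 = 0
Solving these 10 simultaneous equations (Gaussian elimination) gives:
  V_1 = 4.973 V, V_2 = 4.339 V, V_3 = 0.00433 V, V_4 = 8.799 V
  V_5 = 4.972 V, V_6 = 4.426 V, V_7 = 0.003852 V, V_8 = 3.468 V
  V_9 = 3.463 V, V_10 = 0.04231 V
Power in each resistor, P = (ΔV)²/R:
  P_R1 = (10 - 4.973)²/68000 = 0.0003716 W
  P_R2 = (4.973 - 4.339)²/27000 = 0.00001492 W
  P_R3 = (4.339 - 0.00433)²/39000 = 0.0004817 W
  P_R4 = (8.799 - 4.972)²/220 = 0.06658 W
  P_R5 = (4.972 - 4.426)²/68 = 0.004373 W
  P_R6 = (4.426 - 0.003852)²/43000 = 0.0004548 W
  P_R7 = (3.468 - 3.463)²/2.7 = 0.00001052 W
  P_R8 = (3.463 - 0.04231)²/300 = 0.03901 W
  P_R9 = (0.04231 - 0)²/2.2 = 0.0008136 W
  P_R10 = (10 - 8.799)²/62 = 0.02327 W
  P_R11 = (4.973 - 4.972)²/36 = 0.00000009149 W
  P_R12 = (4.339 - 4.426)²/1000 = 0.000007679 W
  P_R13 = (0.00433 - 0.003852)²/4.3 = 0.00000005311 W
  P_R14 = (8.799 - 3.468)²/2700 = 0.01052 W
  P_R15 = (4.972 - 3.463)²/160 = 0.01422 W
  P_R16 = (4.426 - 0.04231)²/560 = 0.03432 W
  P_R17 = (0.003852 - 0)²/18 = 0.0000008242 W
P_total = P_R1 + P_R2 + P_R3 + P_R4 + P_R5 + P_R6 + P_R7 + P_R8 + P_R9 + P_R10 + P_R11 + P_R12 + P_R13 + P_R14 + P_R15 + P_R16 + P_R17 = 0.1945 W

Final answer: 0.1945 W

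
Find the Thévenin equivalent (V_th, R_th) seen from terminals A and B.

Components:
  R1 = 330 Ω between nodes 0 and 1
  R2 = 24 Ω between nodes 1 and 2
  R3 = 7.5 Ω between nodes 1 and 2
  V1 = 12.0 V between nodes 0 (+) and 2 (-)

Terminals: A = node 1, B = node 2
Step 1 — V_th is the open-circuit voltage V_A - V_B (nothing connected across the terminals).
Nodal analysis, taking node 2 as the 0 V reference.
Source V1 fixes V_0 = 12 V.
KCL at each unknown node (sum of currents leaving = 0; resistances in Ω):
  Node 1: (V_1 - 12)/330 + (V_1 - 0)/24 + (V_1 - 0)/7.5 = 0
Collecting terms: 0.178 × V_1 = 0.03636  =>  V_1 = 0.2043 V
V_th = V_1 - V_2 = 0.2043 - 0 = 0.2043 V
Step 2 — R_th: zero the source — replace V1 by a short circuit (node 2 merges into node 0) — and find the resistance seen between A (node 1) and B (node 0).
Reduce the network between node 1 (A) and node 0 (B) by series/parallel combination:
  Rp1 = R1 ‖ R2 ‖ R3 (parallel, all between nodes 0 and 1) = 1/(1/330 + 1/24 + 1/7.5) = 5.617 Ω
R_th = 5.617 Ω

Final answer: V_th = 0.2043 V, R_th = 5.617 Ω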